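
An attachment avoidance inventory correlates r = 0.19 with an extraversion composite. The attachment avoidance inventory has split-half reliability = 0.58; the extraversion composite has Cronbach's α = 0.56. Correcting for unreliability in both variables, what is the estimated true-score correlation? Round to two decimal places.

r_true = r_obs / √(r_xx · r_yy) = 0.19 / √(0.58 × 0.56) = 0.19 / √0.3248 = 0.19 / 0.5699 ≈ 0.33.

0.33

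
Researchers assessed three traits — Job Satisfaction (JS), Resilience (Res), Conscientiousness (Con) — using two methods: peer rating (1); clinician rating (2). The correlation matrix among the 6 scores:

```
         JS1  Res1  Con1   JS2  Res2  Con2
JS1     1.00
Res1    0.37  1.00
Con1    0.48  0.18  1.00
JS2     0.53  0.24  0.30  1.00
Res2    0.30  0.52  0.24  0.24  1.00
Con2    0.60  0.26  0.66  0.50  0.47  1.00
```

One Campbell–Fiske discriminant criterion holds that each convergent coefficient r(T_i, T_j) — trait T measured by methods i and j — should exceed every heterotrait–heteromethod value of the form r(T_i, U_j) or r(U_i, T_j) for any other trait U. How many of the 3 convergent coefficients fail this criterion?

Each convergent coefficient versus the relevant comparison correlations:
JS (methods 1·2): 0.53 vs {0.30, 0.24, 0.60, 0.30} → fail.
Res (methods 1·2): 0.52 vs {0.24, 0.30, 0.26, 0.24} → pass.
Con (methods 1·2): 0.66 vs {0.30, 0.60, 0.24, 0.26} → pass.
1 of 3 fail.

1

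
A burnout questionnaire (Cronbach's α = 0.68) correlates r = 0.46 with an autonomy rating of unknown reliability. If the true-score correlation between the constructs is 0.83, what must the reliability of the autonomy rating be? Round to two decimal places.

0.45

r_true = r_obs / √(r_xx · r_yy) ⇒ 0.83 = 0.46 / √(0.68 · r_yy).
√(0.68 · r_yy) = 0.46 / 0.83 = 0.5542; 0.68 · r_yy = 0.3071; r_yy = 0.3071 / 0.68 ≈ 0.45.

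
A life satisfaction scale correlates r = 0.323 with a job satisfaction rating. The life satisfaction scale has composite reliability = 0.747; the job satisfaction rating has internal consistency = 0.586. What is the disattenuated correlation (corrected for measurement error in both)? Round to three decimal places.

r_true = r_obs / √(r_xx · r_yy) = 0.323 / √(0.747 × 0.586) = 0.323 / √0.437742 = 0.323 / 0.6616 ≈ 0.488.

0.488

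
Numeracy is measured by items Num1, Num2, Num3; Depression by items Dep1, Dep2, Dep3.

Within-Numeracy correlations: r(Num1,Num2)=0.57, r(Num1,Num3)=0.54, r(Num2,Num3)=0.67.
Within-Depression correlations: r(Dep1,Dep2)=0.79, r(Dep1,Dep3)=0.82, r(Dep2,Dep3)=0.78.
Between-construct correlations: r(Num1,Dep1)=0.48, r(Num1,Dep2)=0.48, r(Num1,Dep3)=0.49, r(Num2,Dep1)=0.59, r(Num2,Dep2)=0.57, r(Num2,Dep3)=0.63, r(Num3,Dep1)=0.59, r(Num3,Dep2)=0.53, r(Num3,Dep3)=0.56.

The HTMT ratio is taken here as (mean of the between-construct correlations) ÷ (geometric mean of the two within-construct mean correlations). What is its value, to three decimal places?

0.795

Mean between = 4.92/9 = 0.5467.
Mean within-Num = 1.78/3 = 0.5933; mean within-Dep = 2.39/3 = 0.7967.
Geometric mean = √(0.5933 × 0.7967) = 0.6875.
HTMT = 0.5467 / 0.6875 = 0.795.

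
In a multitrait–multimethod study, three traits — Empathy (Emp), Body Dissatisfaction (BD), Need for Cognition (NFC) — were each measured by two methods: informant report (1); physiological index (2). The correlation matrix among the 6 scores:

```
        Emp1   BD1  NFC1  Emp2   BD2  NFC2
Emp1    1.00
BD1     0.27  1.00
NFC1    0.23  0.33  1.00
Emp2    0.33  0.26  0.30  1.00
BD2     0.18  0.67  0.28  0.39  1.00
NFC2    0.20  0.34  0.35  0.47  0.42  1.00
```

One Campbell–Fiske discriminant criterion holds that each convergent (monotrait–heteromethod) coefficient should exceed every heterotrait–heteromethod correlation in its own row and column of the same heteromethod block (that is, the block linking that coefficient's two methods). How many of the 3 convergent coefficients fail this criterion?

0

Convergent coefficients and their comparison sets:
Emp (methods 1·2): 0.33 vs {0.18, 0.26, 0.20, 0.30} → pass.
BD (methods 1·2): 0.67 vs {0.26, 0.18, 0.34, 0.28} → pass.
NFC (methods 1·2): 0.35 vs {0.30, 0.20, 0.28, 0.34} → pass.
0 of 3 fail.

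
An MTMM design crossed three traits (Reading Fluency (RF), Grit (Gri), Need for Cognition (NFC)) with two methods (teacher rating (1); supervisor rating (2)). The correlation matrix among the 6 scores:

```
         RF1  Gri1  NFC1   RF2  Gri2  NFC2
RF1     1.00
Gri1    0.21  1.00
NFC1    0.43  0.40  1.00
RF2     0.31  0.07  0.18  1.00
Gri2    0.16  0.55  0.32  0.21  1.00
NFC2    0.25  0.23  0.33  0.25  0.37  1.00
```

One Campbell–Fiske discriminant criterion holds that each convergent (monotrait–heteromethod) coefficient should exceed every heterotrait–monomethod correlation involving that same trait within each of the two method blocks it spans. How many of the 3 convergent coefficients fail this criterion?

Checking each validity diagonal entry against its comparison values:
RF (methods 1·2): 0.31 vs {0.21, 0.21, 0.43, 0.25} → fail.
Gri (methods 1·2): 0.55 vs {0.21, 0.21, 0.40, 0.37} → pass.
NFC (methods 1·2): 0.33 vs {0.43, 0.25, 0.40, 0.37} → fail.
2 of 3 fail.

2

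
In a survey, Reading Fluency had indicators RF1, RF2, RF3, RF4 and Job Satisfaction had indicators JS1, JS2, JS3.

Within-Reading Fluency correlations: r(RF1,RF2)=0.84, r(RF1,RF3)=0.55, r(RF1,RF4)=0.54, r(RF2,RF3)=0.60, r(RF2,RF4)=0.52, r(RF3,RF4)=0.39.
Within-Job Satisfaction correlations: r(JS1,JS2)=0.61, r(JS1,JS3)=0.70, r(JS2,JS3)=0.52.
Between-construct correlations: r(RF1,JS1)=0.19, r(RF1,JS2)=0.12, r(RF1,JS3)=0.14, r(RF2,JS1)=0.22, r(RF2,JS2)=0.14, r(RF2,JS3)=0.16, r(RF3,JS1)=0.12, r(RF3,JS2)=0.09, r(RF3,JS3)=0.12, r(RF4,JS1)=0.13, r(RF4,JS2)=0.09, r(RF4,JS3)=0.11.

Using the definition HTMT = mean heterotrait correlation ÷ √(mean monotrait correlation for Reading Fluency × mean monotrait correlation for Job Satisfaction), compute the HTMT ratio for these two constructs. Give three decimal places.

Mean heterotrait r = 1.63/12 = 0.1358.
Mean within-RF = 3.44/6 = 0.5733; mean within-JS = 1.83/3 = 0.6100.
Geometric mean = √(0.5733 × 0.6100) = 0.5914.
HTMT = 0.1358 / 0.5914 = 0.230.

0.230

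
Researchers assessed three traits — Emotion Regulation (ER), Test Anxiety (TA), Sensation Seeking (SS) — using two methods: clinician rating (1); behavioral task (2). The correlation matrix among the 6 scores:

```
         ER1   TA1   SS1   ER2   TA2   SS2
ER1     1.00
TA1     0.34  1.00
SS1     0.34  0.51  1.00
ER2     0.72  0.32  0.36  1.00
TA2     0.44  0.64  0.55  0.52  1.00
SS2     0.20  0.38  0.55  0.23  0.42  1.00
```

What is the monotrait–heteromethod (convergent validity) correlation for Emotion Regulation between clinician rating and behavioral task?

Same trait (ER), different methods: r(ER1, ER2) = 0.72.

0.72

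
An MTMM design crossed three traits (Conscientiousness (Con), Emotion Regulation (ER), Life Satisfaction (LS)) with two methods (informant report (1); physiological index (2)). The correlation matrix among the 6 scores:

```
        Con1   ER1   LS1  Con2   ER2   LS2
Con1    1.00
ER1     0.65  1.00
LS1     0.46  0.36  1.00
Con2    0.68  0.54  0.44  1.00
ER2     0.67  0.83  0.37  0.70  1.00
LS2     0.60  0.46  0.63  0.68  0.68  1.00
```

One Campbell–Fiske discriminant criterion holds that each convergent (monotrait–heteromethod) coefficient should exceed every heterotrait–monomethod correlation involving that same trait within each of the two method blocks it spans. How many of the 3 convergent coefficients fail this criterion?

Convergent coefficients and their comparison sets:
Con (methods 1·2): 0.68 vs {0.65, 0.70, 0.46, 0.68} → fail.
ER (methods 1·2): 0.83 vs {0.65, 0.70, 0.36, 0.68} → pass.
LS (methods 1·2): 0.63 vs {0.46, 0.68, 0.36, 0.68} → fail.
2 of 3 fail.

2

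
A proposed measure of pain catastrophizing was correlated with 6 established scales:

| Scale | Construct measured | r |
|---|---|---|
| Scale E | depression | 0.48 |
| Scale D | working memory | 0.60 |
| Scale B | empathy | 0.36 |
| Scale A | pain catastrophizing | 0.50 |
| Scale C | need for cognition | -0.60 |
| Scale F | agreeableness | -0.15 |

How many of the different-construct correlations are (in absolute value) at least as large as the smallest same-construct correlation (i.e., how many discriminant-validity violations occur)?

2

Convergent (same construct = pain catastrophizing): Scale A.
Smallest convergent = 0.50. Discriminant |r|: 0.48, 0.60, 0.36, 0.60, 0.15; count ≥ 0.50 → 2.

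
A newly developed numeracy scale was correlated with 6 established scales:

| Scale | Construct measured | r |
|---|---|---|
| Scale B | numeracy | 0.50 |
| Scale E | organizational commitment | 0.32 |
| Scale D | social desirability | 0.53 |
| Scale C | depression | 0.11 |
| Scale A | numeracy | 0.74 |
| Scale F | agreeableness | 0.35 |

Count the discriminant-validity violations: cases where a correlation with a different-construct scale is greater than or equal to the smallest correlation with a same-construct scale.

1

Convergent (same construct = numeracy): Scale B, Scale A.
Smallest convergent = 0.50. Discriminant values: 0.32, 0.53, 0.11, 0.35; count ≥ 0.50 → 1.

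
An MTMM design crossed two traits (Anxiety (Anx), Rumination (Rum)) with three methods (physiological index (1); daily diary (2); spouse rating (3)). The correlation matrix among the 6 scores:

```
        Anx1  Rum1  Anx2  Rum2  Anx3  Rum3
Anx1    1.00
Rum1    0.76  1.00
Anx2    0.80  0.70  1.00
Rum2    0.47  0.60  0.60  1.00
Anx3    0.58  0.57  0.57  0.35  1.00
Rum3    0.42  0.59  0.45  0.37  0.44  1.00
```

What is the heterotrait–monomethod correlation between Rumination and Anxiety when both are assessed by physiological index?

Different traits, same method: r(Rum1, Anx1) = 0.76.

0.76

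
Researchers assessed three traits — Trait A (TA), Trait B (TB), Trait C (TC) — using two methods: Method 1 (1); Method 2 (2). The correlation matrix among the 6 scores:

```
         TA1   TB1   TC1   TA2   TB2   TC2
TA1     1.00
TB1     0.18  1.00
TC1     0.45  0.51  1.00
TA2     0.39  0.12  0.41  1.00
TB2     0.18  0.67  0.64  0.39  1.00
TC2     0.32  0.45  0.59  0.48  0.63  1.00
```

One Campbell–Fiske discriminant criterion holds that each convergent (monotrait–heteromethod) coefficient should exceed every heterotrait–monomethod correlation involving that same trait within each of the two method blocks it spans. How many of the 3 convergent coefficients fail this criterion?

Each convergent coefficient versus the relevant comparison correlations:
TA (methods 1·2): 0.39 vs {0.18, 0.39, 0.45, 0.48} → fail.
TB (methods 1·2): 0.67 vs {0.18, 0.39, 0.51, 0.63} → pass.
TC (methods 1·2): 0.59 vs {0.45, 0.48, 0.51, 0.63} → fail.
2 of 3 fail.

2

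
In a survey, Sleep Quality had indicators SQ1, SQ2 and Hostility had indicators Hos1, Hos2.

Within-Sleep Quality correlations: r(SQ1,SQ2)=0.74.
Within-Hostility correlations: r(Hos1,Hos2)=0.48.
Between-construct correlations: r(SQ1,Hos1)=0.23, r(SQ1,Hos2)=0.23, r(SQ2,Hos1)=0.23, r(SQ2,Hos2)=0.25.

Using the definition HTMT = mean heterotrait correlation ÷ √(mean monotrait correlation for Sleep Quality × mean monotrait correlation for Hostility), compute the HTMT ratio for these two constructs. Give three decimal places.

Mean between = 0.94/4 = 0.2350.
Mean within-SQ = 0.74/1 = 0.7400; mean within-Hos = 0.48/1 = 0.4800.
Geometric mean = √(0.7400 × 0.4800) = 0.5960.
HTMT = 0.2350 / 0.5960 = 0.394.

0.394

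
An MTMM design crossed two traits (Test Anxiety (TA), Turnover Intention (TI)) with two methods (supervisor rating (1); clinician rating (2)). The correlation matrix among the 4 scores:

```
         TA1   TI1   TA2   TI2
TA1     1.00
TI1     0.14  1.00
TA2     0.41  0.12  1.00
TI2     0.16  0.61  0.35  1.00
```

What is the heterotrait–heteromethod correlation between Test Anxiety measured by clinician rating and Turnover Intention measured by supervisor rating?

Different traits and methods: r(TA2, TI1) = 0.12.

0.12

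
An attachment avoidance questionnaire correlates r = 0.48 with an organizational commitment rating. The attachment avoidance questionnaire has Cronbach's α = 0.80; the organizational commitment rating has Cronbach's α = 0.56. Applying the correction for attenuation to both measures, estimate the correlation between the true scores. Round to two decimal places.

0.72

r_true = r_obs / √(r_xx · r_yy) = 0.48 / √(0.80 × 0.56) = 0.48 / √0.4480 = 0.48 / 0.6693 ≈ 0.72.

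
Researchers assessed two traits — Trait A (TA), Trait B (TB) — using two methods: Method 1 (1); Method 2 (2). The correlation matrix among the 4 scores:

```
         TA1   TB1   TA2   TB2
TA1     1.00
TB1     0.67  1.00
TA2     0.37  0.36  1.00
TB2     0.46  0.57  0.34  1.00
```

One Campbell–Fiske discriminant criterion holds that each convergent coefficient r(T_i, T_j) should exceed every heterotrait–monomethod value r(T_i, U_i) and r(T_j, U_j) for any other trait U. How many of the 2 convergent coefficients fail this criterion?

2

Checking each validity diagonal entry against its comparison values:
TA (methods 1·2): 0.37 vs {0.67, 0.34} → fail.
TB (methods 1·2): 0.57 vs {0.67, 0.34} → fail.
2 of 2 fail.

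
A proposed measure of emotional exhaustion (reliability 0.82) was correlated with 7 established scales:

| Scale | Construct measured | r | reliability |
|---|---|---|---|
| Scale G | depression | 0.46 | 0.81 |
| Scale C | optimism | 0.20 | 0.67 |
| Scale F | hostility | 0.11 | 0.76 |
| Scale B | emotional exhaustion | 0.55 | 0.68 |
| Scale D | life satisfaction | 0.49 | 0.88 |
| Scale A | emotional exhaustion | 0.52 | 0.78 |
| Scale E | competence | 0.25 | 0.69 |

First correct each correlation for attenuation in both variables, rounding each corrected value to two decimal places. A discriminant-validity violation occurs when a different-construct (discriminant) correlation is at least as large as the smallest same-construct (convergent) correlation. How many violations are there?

0

Disattenuated r (r / √(r_scale · r_new)):
  Scale G (disc): 0.46 / √(0.81·0.82) = 0.56
  Scale C (disc): 0.20 / √(0.67·0.82) = 0.27
  Scale F (disc): 0.11 / √(0.76·0.82) = 0.14
  Scale B (conv): 0.55 / √(0.68·0.82) = 0.74
  Scale D (disc): 0.49 / √(0.88·0.82) = 0.58
  Scale A (conv): 0.52 / √(0.78·0.82) = 0.65
  Scale E (disc): 0.25 / √(0.69·0.82) = 0.33
Smallest convergent = 0.65. Discriminant values: 0.56, 0.27, 0.14, 0.58, 0.33; count ≥ 0.65 → 0.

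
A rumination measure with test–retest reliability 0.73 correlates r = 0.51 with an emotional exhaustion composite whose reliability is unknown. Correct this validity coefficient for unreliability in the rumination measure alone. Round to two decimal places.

0.60

Single correction: r_c = r_obs / √r_xx = 0.51 / √0.73 = 0.51 / 0.8544 ≈ 0.60.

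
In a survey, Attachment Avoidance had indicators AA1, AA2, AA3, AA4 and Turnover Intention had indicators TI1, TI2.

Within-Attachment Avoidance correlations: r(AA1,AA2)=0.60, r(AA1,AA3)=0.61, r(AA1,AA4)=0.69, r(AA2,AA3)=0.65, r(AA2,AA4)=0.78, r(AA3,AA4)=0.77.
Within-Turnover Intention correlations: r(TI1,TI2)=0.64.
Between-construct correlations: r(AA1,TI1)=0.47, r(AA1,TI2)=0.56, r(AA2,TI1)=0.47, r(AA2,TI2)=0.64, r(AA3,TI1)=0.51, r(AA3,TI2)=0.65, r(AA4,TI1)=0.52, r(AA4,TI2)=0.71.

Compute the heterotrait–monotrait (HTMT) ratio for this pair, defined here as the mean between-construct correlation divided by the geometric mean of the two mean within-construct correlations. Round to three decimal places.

Mean heterotrait r = 4.53/8 = 0.5663.
Mean within-AA = 4.10/6 = 0.6833; mean within-TI = 0.64/1 = 0.6400.
Geometric mean = √(0.6833 × 0.6400) = 0.6613.
HTMT = 0.5663 / 0.6613 = 0.856.

0.856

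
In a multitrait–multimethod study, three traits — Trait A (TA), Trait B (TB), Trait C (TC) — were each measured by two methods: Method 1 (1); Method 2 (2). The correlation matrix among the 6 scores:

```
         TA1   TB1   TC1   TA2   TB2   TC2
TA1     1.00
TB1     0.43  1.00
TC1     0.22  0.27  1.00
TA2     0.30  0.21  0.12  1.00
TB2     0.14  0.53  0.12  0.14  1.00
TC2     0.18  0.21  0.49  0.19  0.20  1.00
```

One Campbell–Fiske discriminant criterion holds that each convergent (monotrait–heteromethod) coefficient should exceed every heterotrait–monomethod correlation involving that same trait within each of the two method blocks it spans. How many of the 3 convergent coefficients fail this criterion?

Each convergent coefficient versus the relevant comparison correlations:
TA (methods 1·2): 0.30 vs {0.43, 0.14, 0.22, 0.19} → fail.
TB (methods 1·2): 0.53 vs {0.43, 0.14, 0.27, 0.20} → pass.
TC (methods 1·2): 0.49 vs {0.22, 0.19, 0.27, 0.20} → pass.
1 of 3 fail.

1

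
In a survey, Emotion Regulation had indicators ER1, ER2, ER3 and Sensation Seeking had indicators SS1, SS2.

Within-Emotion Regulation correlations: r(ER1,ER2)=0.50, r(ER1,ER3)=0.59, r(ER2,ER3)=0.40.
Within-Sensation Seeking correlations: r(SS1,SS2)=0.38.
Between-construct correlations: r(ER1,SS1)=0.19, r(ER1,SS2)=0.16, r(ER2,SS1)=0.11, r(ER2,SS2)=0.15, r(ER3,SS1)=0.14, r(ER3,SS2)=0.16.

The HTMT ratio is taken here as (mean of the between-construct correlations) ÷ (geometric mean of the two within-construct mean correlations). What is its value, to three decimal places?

0.349

Mean heterotrait r = 0.91/6 = 0.1517.
Mean within-ER = 1.49/3 = 0.4967; mean within-SS = 0.38/1 = 0.3800.
Geometric mean = √(0.4967 × 0.3800) = 0.4344.
HTMT = 0.1517 / 0.4344 = 0.349.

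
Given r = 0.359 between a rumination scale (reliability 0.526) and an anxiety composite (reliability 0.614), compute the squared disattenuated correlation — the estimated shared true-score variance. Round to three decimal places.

0.399

Disattenuated r = 0.359 / √(0.526 × 0.614) = 0.359 / 0.5683 = 0.6317.
Shared true-score variance = 0.6317² = 0.3990 ≈ 0.399.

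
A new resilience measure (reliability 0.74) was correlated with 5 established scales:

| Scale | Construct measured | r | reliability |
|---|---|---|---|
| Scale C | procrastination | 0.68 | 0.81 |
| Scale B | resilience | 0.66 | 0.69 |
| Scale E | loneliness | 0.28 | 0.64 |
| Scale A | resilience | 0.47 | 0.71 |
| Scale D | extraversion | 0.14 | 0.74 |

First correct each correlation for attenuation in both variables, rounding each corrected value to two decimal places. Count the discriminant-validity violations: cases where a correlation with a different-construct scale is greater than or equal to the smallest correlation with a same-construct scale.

Disattenuated r (r / √(r_scale · r_new)):
  Scale C (disc): 0.68 / √(0.81·0.74) = 0.88
  Scale B (conv): 0.66 / √(0.69·0.74) = 0.92
  Scale E (disc): 0.28 / √(0.64·0.74) = 0.41
  Scale A (conv): 0.47 / √(0.71·0.74) = 0.65
  Scale D (disc): 0.14 / √(0.74·0.74) = 0.19
Smallest convergent = 0.65. Discriminant values: 0.88, 0.41, 0.19; count ≥ 0.65 → 1.

1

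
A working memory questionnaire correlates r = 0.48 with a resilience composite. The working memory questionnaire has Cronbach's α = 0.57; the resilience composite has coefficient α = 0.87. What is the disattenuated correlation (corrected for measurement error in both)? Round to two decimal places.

0.68

r_true = r_obs / √(r_xx · r_yy) = 0.48 / √(0.57 × 0.87) = 0.48 / √0.4959 = 0.48 / 0.7042 ≈ 0.68.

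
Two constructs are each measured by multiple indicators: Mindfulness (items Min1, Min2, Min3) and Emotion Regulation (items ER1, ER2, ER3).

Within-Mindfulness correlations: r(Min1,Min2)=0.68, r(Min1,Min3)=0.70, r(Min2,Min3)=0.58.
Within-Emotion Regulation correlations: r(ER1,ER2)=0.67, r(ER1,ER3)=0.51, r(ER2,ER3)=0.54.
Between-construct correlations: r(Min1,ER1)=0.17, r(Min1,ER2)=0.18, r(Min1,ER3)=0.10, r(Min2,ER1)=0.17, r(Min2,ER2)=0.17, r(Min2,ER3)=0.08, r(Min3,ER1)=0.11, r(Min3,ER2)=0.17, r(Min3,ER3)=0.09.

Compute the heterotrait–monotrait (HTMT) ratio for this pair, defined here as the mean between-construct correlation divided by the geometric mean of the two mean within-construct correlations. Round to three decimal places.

0.225

Mean between = 1.24/9 = 0.1378.
Mean within-Min = 1.96/3 = 0.6533; mean within-ER = 1.72/3 = 0.5733.
Geometric mean = √(0.6533 × 0.5733) = 0.6120.
HTMT = 0.1378 / 0.6120 = 0.225.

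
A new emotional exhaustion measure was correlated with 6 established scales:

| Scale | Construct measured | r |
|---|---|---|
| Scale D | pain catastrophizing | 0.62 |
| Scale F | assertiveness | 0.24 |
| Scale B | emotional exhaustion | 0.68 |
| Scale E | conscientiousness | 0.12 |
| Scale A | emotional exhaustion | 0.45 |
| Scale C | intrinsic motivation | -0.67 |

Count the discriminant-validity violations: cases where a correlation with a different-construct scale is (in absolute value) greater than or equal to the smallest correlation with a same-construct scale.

2

Convergent (same construct = emotional exhaustion): Scale B, Scale A.
Smallest convergent = 0.45. Discriminant |r|: 0.62, 0.24, 0.12, 0.67; count ≥ 0.45 → 2.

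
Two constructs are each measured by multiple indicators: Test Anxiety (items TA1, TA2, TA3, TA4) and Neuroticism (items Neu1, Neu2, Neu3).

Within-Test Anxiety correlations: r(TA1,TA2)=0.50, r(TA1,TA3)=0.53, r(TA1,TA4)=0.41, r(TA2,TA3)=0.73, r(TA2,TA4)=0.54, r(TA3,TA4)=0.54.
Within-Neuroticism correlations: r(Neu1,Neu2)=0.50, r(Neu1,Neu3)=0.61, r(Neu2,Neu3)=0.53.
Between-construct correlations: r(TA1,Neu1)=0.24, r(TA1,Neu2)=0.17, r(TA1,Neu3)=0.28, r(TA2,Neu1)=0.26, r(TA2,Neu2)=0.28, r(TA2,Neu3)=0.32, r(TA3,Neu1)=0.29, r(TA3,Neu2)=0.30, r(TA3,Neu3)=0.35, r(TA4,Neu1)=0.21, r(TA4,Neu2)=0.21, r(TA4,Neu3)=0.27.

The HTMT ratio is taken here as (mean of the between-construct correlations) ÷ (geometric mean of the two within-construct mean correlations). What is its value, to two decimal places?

Mean heterotrait r = 3.18/12 = 0.2650.
Mean within-TA = 3.25/6 = 0.5417; mean within-Neu = 1.64/3 = 0.5467.
Geometric mean = √(0.5417 × 0.5467) = 0.5442.
HTMT = 0.2650 / 0.5442 = 0.49.

0.49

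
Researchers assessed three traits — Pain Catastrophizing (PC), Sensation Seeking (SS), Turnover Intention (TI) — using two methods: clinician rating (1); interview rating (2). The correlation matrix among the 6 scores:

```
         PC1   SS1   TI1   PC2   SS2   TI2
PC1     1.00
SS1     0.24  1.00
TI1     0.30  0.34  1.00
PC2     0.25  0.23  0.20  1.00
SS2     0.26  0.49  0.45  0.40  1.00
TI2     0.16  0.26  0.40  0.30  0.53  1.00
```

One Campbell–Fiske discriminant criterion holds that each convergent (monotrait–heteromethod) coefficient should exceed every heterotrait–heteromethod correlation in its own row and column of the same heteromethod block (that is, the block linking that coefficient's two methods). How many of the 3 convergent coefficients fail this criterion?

2

Each convergent coefficient versus the relevant comparison correlations:
PC (methods 1·2): 0.25 vs {0.26, 0.23, 0.16, 0.20} → fail.
SS (methods 1·2): 0.49 vs {0.23, 0.26, 0.26, 0.45} → pass.
TI (methods 1·2): 0.40 vs {0.20, 0.16, 0.45, 0.26} → fail.
2 of 3 fail.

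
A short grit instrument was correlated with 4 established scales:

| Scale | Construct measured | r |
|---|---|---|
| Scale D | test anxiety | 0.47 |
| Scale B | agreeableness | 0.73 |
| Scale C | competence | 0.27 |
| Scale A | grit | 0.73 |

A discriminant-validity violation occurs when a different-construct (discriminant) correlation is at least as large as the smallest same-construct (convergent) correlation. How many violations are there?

Convergent (same construct = grit): Scale A.
Smallest convergent = 0.73. Discriminant values: 0.47, 0.73, 0.27; count ≥ 0.73 → 1.

1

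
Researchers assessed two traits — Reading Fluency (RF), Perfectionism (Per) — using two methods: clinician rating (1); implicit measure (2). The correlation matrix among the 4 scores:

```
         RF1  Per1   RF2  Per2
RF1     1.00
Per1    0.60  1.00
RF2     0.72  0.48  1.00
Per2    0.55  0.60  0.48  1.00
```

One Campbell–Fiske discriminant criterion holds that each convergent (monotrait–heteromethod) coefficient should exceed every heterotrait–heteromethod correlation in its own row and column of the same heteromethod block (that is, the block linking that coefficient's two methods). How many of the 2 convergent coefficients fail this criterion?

0

Convergent coefficients and their comparison sets:
RF (methods 1·2): 0.72 vs {0.55, 0.48} → pass.
Per (methods 1·2): 0.60 vs {0.48, 0.55} → pass.
0 of 2 fail.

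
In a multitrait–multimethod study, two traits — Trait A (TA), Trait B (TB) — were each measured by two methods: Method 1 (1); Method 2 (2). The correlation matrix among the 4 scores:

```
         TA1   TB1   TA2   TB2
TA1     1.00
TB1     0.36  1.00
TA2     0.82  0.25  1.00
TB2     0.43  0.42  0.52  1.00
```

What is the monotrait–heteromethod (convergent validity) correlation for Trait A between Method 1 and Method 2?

Same trait (TA), different methods: r(TA1, TA2) = 0.82.

0.82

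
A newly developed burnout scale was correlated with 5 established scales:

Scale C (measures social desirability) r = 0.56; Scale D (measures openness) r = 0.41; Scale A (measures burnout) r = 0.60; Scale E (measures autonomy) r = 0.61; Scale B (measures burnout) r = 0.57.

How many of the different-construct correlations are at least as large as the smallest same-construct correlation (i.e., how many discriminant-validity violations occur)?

1

Convergent (same construct = burnout): Scale A, Scale B.
Smallest convergent = 0.57. Discriminant values: 0.56, 0.41, 0.61; count ≥ 0.57 → 1.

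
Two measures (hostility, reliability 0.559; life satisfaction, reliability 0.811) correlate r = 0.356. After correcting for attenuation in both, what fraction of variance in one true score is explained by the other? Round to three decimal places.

0.280

Disattenuated r = 0.356 / √(0.559 × 0.811) = 0.356 / 0.6733 = 0.5287.
Shared true-score variance = 0.5287² = 0.2795 ≈ 0.280.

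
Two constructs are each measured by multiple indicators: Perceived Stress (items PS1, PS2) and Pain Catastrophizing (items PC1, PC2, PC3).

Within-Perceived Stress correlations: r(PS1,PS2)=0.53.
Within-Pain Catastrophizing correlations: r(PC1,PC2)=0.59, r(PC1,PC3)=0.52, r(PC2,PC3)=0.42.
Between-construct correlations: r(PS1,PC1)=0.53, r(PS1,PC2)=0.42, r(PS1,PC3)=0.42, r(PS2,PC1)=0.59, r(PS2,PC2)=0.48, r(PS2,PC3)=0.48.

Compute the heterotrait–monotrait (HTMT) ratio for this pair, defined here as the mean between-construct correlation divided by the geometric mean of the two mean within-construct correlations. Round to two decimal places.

Between-construct mean = 2.92/6 = 0.4867.
Mean within-PS = 0.53/1 = 0.5300; mean within-PC = 1.53/3 = 0.5100.
Geometric mean = √(0.5300 × 0.5100) = 0.5199.
HTMT = 0.4867 / 0.5199 = 0.94.

0.94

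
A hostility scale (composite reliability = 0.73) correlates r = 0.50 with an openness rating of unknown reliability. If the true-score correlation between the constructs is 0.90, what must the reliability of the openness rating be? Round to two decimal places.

0.42

r_true = r_obs / √(r_xx · r_yy) ⇒ 0.90 = 0.50 / √(0.73 · r_yy).
√(0.73 · r_yy) = 0.50 / 0.90 = 0.5556; 0.73 · r_yy = 0.3087; r_yy = 0.3087 / 0.73 ≈ 0.42.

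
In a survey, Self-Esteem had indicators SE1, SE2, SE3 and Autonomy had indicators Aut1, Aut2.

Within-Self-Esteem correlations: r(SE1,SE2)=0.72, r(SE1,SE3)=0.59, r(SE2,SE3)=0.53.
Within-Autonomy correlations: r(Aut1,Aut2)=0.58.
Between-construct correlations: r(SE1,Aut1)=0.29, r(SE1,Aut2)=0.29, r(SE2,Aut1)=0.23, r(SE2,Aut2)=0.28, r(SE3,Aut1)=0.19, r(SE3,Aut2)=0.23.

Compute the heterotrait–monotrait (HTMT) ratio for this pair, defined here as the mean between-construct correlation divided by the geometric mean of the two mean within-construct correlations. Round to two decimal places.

Between-construct mean = 1.51/6 = 0.2517.
Mean within-SE = 1.84/3 = 0.6133; mean within-Aut = 0.58/1 = 0.5800.
Geometric mean = √(0.6133 × 0.5800) = 0.5964.
HTMT = 0.2517 / 0.5964 = 0.42.

0.42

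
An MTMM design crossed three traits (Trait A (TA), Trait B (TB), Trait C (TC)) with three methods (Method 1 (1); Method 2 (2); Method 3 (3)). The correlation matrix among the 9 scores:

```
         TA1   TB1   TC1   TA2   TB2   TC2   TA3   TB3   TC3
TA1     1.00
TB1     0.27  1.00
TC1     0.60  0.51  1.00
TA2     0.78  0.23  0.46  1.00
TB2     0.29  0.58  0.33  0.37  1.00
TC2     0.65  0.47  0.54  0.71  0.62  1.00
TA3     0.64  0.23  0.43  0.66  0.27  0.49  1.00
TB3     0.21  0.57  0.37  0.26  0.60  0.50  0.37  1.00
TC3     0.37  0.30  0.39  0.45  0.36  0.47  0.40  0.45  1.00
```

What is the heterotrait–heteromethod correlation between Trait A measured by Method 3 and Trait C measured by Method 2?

0.49

Different traits and methods: r(TA3, TC2) = 0.49.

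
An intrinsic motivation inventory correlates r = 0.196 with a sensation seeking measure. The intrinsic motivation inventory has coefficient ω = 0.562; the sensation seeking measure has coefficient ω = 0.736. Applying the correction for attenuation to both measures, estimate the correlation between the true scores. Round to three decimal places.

0.305

r_true = r_obs / √(r_xx · r_yy) = 0.196 / √(0.562 × 0.736) = 0.196 / √0.413632 = 0.196 / 0.6431 ≈ 0.305.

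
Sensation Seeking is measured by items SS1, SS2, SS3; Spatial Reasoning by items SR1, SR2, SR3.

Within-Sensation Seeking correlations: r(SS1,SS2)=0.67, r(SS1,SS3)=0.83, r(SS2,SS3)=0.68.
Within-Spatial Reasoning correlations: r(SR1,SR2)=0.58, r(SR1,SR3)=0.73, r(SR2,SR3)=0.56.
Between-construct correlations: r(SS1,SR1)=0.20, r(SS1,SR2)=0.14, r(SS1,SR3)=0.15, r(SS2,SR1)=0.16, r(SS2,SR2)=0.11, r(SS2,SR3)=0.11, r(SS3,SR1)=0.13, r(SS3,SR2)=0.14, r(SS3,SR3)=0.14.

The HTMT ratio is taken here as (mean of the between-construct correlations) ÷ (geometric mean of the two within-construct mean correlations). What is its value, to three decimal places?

0.211

Mean between = 1.28/9 = 0.1422.
Mean within-SS = 2.18/3 = 0.7267; mean within-SR = 1.87/3 = 0.6233.
Geometric mean = √(0.7267 × 0.6233) = 0.6730.
HTMT = 0.1422 / 0.6730 = 0.211.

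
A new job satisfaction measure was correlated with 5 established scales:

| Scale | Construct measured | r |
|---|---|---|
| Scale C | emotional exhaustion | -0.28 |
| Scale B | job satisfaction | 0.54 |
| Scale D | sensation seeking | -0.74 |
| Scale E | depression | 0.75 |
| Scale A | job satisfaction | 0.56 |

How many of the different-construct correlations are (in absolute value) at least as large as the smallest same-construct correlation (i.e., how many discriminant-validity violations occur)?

Convergent (same construct = job satisfaction): Scale B, Scale A.
Smallest convergent = 0.54. Discriminant |r|: 0.28, 0.74, 0.75; count ≥ 0.54 → 2.

2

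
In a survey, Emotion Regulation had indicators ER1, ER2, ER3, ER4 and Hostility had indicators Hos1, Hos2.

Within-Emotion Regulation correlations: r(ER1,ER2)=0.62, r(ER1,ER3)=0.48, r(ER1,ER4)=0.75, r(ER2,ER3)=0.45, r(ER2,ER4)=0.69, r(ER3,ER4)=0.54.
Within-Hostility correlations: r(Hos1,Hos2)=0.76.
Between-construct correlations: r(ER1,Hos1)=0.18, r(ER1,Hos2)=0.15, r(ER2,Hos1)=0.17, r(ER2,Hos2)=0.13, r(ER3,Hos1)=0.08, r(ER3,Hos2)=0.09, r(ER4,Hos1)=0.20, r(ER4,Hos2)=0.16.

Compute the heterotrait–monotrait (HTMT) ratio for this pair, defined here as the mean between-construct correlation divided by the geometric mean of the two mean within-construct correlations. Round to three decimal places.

0.217

Mean between = 1.16/8 = 0.1450.
Mean within-ER = 3.53/6 = 0.5883; mean within-Hos = 0.76/1 = 0.7600.
Geometric mean = √(0.5883 × 0.7600) = 0.6687.
HTMT = 0.1450 / 0.6687 = 0.217.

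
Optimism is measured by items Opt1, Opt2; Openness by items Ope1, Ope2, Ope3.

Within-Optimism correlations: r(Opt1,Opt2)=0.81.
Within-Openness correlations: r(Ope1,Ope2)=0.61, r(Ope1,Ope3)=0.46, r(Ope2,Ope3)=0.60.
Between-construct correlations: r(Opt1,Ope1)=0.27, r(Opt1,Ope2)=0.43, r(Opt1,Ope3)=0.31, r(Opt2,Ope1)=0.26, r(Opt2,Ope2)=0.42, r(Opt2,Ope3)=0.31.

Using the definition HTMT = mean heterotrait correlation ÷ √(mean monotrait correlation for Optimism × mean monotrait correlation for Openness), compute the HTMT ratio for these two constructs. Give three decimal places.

Mean between = 2.00/6 = 0.3333.
Mean within-Opt = 0.81/1 = 0.8100; mean within-Ope = 1.67/3 = 0.5567.
Geometric mean = √(0.8100 × 0.5567) = 0.6715.
HTMT = 0.3333 / 0.6715 = 0.496.

0.496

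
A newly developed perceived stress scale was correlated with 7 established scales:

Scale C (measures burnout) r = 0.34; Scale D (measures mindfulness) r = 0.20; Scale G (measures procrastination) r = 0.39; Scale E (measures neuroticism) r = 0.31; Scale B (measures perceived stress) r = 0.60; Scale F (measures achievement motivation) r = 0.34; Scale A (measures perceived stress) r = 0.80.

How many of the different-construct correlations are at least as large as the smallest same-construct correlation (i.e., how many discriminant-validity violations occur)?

0

Convergent (same construct = perceived stress): Scale B, Scale A.
Smallest convergent = 0.60. Discriminant values: 0.34, 0.20, 0.39, 0.31, 0.34; count ≥ 0.60 → 0.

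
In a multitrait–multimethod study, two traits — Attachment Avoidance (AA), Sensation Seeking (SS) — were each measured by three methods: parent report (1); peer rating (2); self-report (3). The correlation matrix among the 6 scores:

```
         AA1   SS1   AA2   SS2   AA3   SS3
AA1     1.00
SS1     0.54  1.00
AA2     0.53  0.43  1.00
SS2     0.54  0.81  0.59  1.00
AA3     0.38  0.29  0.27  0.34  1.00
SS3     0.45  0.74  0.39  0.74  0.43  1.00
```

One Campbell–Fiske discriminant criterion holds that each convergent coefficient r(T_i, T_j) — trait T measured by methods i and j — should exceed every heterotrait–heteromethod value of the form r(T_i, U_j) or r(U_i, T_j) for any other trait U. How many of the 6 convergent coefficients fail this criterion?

Convergent coefficients and their comparison sets:
AA (methods 1·2): 0.53 vs {0.54, 0.43} → fail.
AA (methods 1·3): 0.38 vs {0.45, 0.29} → fail.
AA (methods 2·3): 0.27 vs {0.39, 0.34} → fail.
SS (methods 1·2): 0.81 vs {0.43, 0.54} → pass.
SS (methods 1·3): 0.74 vs {0.29, 0.45} → pass.
SS (methods 2·3): 0.74 vs {0.34, 0.39} → pass.
3 of 6 fail.

3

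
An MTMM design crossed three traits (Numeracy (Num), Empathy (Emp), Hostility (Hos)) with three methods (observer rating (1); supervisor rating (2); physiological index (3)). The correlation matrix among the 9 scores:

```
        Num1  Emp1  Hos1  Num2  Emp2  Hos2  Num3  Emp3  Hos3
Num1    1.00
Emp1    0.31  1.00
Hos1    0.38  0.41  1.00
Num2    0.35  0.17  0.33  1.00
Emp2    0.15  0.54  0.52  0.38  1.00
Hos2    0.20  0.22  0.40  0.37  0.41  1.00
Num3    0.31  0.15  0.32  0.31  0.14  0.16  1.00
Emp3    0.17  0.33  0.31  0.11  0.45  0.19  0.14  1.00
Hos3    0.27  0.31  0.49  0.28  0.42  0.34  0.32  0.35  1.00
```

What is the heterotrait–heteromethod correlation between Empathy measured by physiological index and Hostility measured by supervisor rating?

0.19

Different traits and methods: r(Emp3, Hos2) = 0.19.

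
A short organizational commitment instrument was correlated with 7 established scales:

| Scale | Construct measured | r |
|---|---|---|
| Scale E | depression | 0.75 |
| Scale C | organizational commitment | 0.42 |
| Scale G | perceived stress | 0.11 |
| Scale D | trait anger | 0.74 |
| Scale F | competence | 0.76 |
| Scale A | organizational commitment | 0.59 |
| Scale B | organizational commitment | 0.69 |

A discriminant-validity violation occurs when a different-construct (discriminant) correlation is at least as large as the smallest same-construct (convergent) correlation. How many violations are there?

3

Convergent (same construct = organizational commitment): Scale C, Scale A, Scale B.
Smallest convergent = 0.42. Discriminant values: 0.75, 0.11, 0.74, 0.76; count ≥ 0.42 → 3.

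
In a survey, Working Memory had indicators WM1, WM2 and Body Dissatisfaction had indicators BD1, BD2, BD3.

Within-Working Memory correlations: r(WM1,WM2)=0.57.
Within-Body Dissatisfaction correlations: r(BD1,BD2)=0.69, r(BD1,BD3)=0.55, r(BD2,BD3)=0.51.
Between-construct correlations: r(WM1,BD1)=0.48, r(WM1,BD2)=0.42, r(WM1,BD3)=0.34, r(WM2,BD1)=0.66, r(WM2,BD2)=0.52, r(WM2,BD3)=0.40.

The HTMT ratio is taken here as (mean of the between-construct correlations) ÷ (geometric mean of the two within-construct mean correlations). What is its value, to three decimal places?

0.815

Between-construct mean = 2.82/6 = 0.4700.
Mean within-WM = 0.57/1 = 0.5700; mean within-BD = 1.75/3 = 0.5833.
Geometric mean = √(0.5700 × 0.5833) = 0.5766.
HTMT = 0.4700 / 0.5766 = 0.815.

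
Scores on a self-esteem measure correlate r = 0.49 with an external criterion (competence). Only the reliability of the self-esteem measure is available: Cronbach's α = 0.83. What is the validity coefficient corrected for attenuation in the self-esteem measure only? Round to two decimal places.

0.54

Single correction: r_c = r_obs / √r_xx = 0.49 / √0.83 = 0.49 / 0.9110 ≈ 0.54.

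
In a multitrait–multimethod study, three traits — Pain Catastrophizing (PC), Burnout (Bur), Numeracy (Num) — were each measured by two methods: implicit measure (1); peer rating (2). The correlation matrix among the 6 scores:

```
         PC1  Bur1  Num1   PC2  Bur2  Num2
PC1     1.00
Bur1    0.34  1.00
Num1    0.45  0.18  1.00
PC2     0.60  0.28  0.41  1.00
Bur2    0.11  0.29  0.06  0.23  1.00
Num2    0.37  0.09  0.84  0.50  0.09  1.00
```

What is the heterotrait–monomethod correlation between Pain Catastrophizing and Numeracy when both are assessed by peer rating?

0.50

Different traits, same method: r(PC2, Num2) = 0.50.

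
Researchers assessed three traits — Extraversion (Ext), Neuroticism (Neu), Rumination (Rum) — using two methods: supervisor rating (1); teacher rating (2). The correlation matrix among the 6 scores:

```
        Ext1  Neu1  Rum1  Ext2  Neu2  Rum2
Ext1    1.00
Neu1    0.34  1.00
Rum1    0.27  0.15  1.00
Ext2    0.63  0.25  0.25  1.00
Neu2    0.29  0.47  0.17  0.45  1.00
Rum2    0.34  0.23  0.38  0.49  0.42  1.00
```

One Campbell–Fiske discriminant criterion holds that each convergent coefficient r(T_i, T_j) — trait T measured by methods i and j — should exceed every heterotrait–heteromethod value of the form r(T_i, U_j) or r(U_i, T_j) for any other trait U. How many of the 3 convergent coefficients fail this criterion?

Each convergent coefficient versus the relevant comparison correlations:
Ext (methods 1·2): 0.63 vs {0.29, 0.25, 0.34, 0.25} → pass.
Neu (methods 1·2): 0.47 vs {0.25, 0.29, 0.23, 0.17} → pass.
Rum (methods 1·2): 0.38 vs {0.25, 0.34, 0.17, 0.23} → pass.
0 of 3 fail.

0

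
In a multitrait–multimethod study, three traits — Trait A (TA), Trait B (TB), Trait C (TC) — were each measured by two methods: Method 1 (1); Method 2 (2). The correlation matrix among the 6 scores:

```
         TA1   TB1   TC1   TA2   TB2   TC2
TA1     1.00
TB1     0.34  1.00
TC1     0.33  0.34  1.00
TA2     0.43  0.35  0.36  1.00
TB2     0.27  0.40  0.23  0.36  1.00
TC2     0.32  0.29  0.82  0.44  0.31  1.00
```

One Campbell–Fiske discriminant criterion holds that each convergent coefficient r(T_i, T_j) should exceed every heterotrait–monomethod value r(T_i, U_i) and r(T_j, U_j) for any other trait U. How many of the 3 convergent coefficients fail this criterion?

Checking each validity diagonal entry against its comparison values:
TA (methods 1·2): 0.43 vs {0.34, 0.36, 0.33, 0.44} → fail.
TB (methods 1·2): 0.40 vs {0.34, 0.36, 0.34, 0.31} → pass.
TC (methods 1·2): 0.82 vs {0.33, 0.44, 0.34, 0.31} → pass.
1 of 3 fail.

1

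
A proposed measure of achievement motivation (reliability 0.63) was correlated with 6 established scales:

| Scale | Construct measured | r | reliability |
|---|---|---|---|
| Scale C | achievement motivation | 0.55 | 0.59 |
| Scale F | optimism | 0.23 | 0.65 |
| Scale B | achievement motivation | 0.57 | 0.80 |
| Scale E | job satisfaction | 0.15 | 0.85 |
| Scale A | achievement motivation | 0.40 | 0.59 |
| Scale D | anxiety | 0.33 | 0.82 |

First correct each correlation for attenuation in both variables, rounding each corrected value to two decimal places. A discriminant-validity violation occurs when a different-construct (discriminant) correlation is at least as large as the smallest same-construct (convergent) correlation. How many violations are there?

0

Disattenuated r (r / √(r_scale · r_new)):
  Scale C (conv): 0.55 / √(0.59·0.63) = 0.90
  Scale F (disc): 0.23 / √(0.65·0.63) = 0.36
  Scale B (conv): 0.57 / √(0.80·0.63) = 0.80
  Scale E (disc): 0.15 / √(0.85·0.63) = 0.20
  Scale A (conv): 0.40 / √(0.59·0.63) = 0.66
  Scale D (disc): 0.33 / √(0.82·0.63) = 0.46
Smallest convergent = 0.66. Discriminant values: 0.36, 0.20, 0.46; count ≥ 0.66 → 0.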